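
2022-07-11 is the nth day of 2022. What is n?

192

Days in months before July: 31 + 28 + 31 + 30 + 31 + 30 = 181.
Plus 11 days into July → day 192.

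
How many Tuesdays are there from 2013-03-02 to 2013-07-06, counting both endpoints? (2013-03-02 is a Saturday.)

18

2013-03-02 is a Saturday; the first Tuesday on or after it is 2013-03-05 (3 days later).
From 2013-03-05 to 2013-07-06: 26 + 30 + 31 + 30 + 6 = 123 days (rest of March, April, May, June, July).
123 ÷ 7 = 17 full weeks with remainder 4, so 17 more Tuesdays after the first → 18.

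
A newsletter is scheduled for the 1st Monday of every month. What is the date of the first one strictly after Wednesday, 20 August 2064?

August 2064 starts on a Friday, so its 1st Monday is 4 August 2064 (3 days in).
That is not after 20 August 2064, so look at September 2064.
September 2064 starts on a Monday, so its 1st Monday is 1 September 2064.

1 September 2064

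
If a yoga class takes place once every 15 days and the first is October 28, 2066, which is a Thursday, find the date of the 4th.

December 12, 2066

The 4th occurrence is 3 intervals after the first: 3 × 15 = 45 days after October 28, 2066.
October has 31 days — 3 days to the end of October leaves 42.
November has 30 days (12 left).
12 days into December → December 12, 2066.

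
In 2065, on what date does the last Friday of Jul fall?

Jul 31, 2065

Jul 2065 begins on a Wednesday, so the first Friday is Jul 3 (2 days later).
Jul 2065 has 31 days. Adding weeks: 3, 10, 17, 24, 31 — the last one ≤ 31 is the 31st.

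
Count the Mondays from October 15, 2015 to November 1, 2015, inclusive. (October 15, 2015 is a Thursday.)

October 15, 2015 is a Thursday; the first Monday on or after it is October 19, 2015 (4 days later).
From October 19, 2015 to November 1, 2015: 12 + 1 = 13 days (rest of October, November).
13 ÷ 7 = 1 full weeks with remainder 6, so 1 more Mondays after the first → 2.

2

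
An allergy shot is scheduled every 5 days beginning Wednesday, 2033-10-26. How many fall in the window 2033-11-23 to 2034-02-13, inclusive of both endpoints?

17

Occurrences land 5·i days after 2033-10-26 for i = 0, 1, 2, …
2033-11-23 is 28 days after the start; 28 ÷ 5 = 5 remainder 3; since the remainder is 3, round up to i = 6. First occurrence in the window: #7 on 2033-11-25 (6×5 = 30 days in).
2034-02-13 is 110 days after the start; 110 ÷ 5 = 22 remainder 0. Last occurrence in the window: #23 on 2034-02-13.
Occurrences #7 through #23: 17 in total.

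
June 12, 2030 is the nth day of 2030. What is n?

163

Days in months before June: 31 + 28 + 31 + 30 + 31 = 151.
Plus 12 days into June → day 163.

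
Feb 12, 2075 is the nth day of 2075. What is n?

Days in months before Feb: 31 = 31.
Plus 12 days into Feb → day 43.

43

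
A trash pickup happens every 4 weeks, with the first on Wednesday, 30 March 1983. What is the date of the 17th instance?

20 June 1984

The 17th occurrence is 16 intervals after the first: 16 × 28 = 448 days after 30 March 1983.
March has 31 days — 1 day to the end of March leaves 447.
From end of March to end of 1983 is 275 days (172 left).
January has 31 days (141 left).
February has 29 days (112 left).
March has 31 days (81 left).
April has 30 days (51 left).
May has 31 days (20 left).
20 days into June → 20 June 1984.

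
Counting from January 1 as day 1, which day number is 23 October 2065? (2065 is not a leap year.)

Days in months before October: 31 + 28 + 31 + 30 + 31 + 30 + 31 + 31 + 30 = 273.
Plus 23 days into October → day 296.

296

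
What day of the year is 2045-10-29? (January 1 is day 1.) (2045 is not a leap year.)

302

Days in months before October: 31 + 28 + 31 + 30 + 31 + 30 + 31 + 31 + 30 = 273.
Plus 29 days into October → day 302.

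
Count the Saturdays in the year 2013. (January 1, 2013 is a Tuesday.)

January 1, 2013 is a Tuesday; the first Saturday on or after it is January 5, 2013 (4 days later).
From January 5, 2013 to December 31, 2013: 26 + 28 + 31 + 30 + 31 + 30 + 31 + 31 + 30 + 31 + 30 + 31 = 360 days (rest of January, February, March, April, May, June, July, August, September, October, November, December).
360 ÷ 7 = 51 full weeks with remainder 3, so 51 more Saturdays after the first → 52.

52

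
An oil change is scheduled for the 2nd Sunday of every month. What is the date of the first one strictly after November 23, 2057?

December 9, 2057

November 2057 starts on a Thursday; its first Sunday is the 4th, so the 2nd Sunday is the 11th — November 11, 2057.
That is not after November 23, 2057, so look at December 2057.
December 2057 starts on a Saturday; its first Sunday is the 2nd, so the 2nd Sunday is the 9th — December 9, 2057.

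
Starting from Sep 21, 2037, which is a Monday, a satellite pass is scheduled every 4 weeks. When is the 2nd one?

The 2nd occurrence is 1 interval after the first: 1 × 28 = 28 days after Sep 21, 2037.
Sep has 30 days — 9 days to the end of Sep leaves 19.
19 days into Oct → Oct 19, 2037.

Oct 19, 2037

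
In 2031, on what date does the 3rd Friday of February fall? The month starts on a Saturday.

February 2031 begins on a Saturday, so the first Friday is February 7 (6 days later).
The 3rd Friday is 2 weeks later: 7 + 14 = 21.

21 February 2031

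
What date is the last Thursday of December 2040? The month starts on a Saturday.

27 December 2040

December 2040 begins on a Saturday, so the first Thursday is December 6 (5 days later).
December 2040 has 31 days. Adding weeks: 6, 13, 20, 27 — the last one ≤ 31 is the 27th.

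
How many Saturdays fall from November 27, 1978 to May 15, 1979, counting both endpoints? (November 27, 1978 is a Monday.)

November 27, 1978 is a Monday; the first Saturday on or after it is December 2, 1978 (5 days later).
From December 2, 1978 to May 15, 1979: 29 + 31 + 28 + 31 + 30 + 15 = 164 days (rest of December, January, February, March, April, May).
164 ÷ 7 = 23 full weeks with remainder 3, so 23 more Saturdays after the first → 24.

24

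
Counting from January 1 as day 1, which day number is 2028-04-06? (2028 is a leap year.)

Days in months before April: 31 + 29 + 31 = 91.
Plus 6 days into April → day 97.

97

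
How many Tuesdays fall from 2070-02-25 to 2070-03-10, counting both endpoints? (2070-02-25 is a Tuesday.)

2070-02-25 is a Tuesday; the first Tuesday on or after it is 2070-02-25.
From 2070-02-25 to 2070-03-10: 3 + 10 = 13 days (rest of February, March).
13 ÷ 7 = 1 full weeks with remainder 6, so 1 more Tuesdays after the first → 2.

2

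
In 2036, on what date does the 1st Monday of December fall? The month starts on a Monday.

December 1, 2036

December 2036 begins on a Monday, so the first Monday is December 1.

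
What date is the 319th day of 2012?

2012-11-14

January has 31 days (319 − 31 = 288 remain).
February has 29 days (288 − 29 = 259 remain).
March has 31 days (259 − 31 = 228 remain).
April has 30 days (228 − 30 = 198 remain).
May has 31 days (198 − 31 = 167 remain).
June has 30 days (167 − 30 = 137 remain).
July has 31 days (137 − 31 = 106 remain).
August has 31 days (106 − 31 = 75 remain).
September has 30 days (75 − 30 = 45 remain).
October has 31 days (45 − 31 = 14 remain).
14 into November → November 14.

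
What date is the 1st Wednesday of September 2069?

September 4, 2069

The first Wednesday of September 2069 is September 4.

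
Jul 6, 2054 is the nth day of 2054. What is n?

187

Days in months before Jul: 31 + 28 + 31 + 30 + 31 + 30 = 181.
Plus 6 days into Jul → day 187.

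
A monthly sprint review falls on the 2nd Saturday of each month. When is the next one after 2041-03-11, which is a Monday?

March 2041 starts on a Friday; its first Saturday is the 2nd, so the 2nd Saturday is the 9th — 2041-03-09.
That is not after 2041-03-11, so look at April 2041.
April 2041 starts on a Monday; its first Saturday is the 6th, so the 2nd Saturday is the 13th — 2041-04-13.

2041-04-13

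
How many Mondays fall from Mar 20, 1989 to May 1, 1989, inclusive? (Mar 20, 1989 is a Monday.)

7

Mar 20, 1989 is a Monday; the first Monday on or after it is Mar 20, 1989.
From Mar 20, 1989 to May 1, 1989: 11 + 30 + 1 = 42 days (rest of Mar, Apr, May).
42 ÷ 7 = 6 full weeks with remainder 0, so 6 more Mondays after the first → 7.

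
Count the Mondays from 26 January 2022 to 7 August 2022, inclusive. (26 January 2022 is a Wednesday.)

27

26 January 2022 is a Wednesday; the first Monday on or after it is 31 January 2022 (5 days later).
From 31 January 2022 to 7 August 2022: 0 + 28 + 31 + 30 + 31 + 30 + 31 + 7 = 188 days (rest of January, February, March, April, May, June, July, August).
188 ÷ 7 = 26 full weeks with remainder 6, so 26 more Mondays after the first → 27.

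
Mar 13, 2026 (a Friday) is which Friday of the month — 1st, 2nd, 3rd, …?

2nd

Day 13 falls in week ⌈13/7⌉ of the month.
Days 1–7 hold the 1st Friday, 8–14 the 2nd, 15–21 the 3rd, 22–28 the 4th, 29–31 the 5th.
13 is in the range for the 2nd.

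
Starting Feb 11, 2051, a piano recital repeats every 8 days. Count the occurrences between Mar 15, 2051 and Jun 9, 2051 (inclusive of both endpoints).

11

Occurrences land 8·i days after Feb 11, 2051 for i = 0, 1, 2, …
Mar 15, 2051 is 32 days after the start; 32 ÷ 8 = 4 remainder 0. First occurrence in the window: #5 on Mar 15, 2051 (4×8 = 32 days in).
Jun 9, 2051 is 118 days after the start; 118 ÷ 8 = 14 remainder 6. Last occurrence in the window: #15 on Jun 3, 2051.
Occurrences #5 through #15: 11 in total.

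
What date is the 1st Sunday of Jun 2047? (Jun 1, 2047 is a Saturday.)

Jun 2047 begins on a Saturday, so the first Sunday is Jun 2 (1 day later).

Jun 2, 2047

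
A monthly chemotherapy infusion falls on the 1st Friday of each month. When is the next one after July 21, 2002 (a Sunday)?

August 2, 2002

July 2002 starts on a Monday, so its 1st Friday is July 5, 2002 (4 days in).
That is not after July 21, 2002, so look at August 2002.
August 2002 starts on a Thursday, so its 1st Friday is August 2, 2002 (1 day in).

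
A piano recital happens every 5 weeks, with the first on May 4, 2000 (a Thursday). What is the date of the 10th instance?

Mar 15, 2001

The 10th occurrence is 9 intervals after the first: 9 × 35 = 315 days after May 4, 2000.
May has 31 days — 27 days to the end of May leaves 288.
Jun has 30 days (258 left).
Jul has 31 days (227 left).
Aug has 31 days (196 left).
Sep has 30 days (166 left).
Oct has 31 days (135 left).
Nov has 30 days (105 left).
Dec has 31 days (74 left).
Jan has 31 days (43 left).
Feb has 28 days (15 left).
15 days into Mar → Mar 15, 2001.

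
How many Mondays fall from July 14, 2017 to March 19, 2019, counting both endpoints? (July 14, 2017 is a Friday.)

July 14, 2017 is a Friday; the first Monday on or after it is July 17, 2017 (3 days later).
From July 17, 2017 to March 19, 2019: 167 + 365 + 78 = 610 days (rest of 2017, 2018, to March 19, 2019 in 2019).
610 ÷ 7 = 87 full weeks with remainder 1, so 87 more Mondays after the first → 88.

88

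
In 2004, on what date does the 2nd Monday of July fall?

July 12, 2004

July 2004 begins on a Thursday, so the first Monday is July 5 (4 days later).
The 2nd Monday is 1 weeks later: 5 + 7 = 12.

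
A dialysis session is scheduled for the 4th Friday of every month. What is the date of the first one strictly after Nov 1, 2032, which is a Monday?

Nov 26, 2032

Nov 2032 starts on a Monday; its first Friday is the 5th, so the 4th Friday is the 26th — Nov 26, 2032.
Nov 26, 2032 is after Nov 1, 2032, so that is the next one.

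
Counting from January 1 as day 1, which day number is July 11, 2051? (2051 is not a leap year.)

192

Days in months before July: 31 + 28 + 31 + 30 + 31 + 30 = 181.
Plus 11 days into July → day 192.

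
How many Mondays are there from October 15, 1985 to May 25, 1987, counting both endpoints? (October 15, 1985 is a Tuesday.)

October 15, 1985 is a Tuesday; the first Monday on or after it is October 21, 1985 (6 days later).
From October 21, 1985 to May 25, 1987: 71 + 365 + 145 = 581 days (rest of 1985, 1986, to May 25, 1987 in 1987).
581 ÷ 7 = 83 full weeks with remainder 0, so 83 more Mondays after the first → 84.

84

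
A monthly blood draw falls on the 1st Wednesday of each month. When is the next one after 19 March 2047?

3 April 2047

March 2047 starts on a Friday, so its 1st Wednesday is 6 March 2047 (5 days in).
That is not after 19 March 2047, so look at April 2047.
April 2047 starts on a Monday, so its 1st Wednesday is 3 April 2047 (2 days in).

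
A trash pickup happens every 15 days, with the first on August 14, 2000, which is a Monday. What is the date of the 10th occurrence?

The 10th occurrence is 9 intervals after the first: 9 × 15 = 135 days after August 14, 2000.
August has 31 days — 17 days to the end of August leaves 118.
September has 30 days (88 left).
October has 31 days (57 left).
November has 30 days (27 left).
27 days into December → December 27, 2000.

December 27, 2000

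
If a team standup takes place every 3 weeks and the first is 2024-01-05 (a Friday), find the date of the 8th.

2024-05-31

The 8th occurrence is 7 intervals after the first: 7 × 21 = 147 days after 2024-01-05.
January has 31 days — 26 days to the end of January leaves 121.
February has 29 days (92 left).
March has 31 days (61 left).
April has 30 days (31 left).
31 days into May → 2024-05-31.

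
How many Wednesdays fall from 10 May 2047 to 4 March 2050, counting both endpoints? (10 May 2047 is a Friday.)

10 May 2047 is a Friday; the first Wednesday on or after it is 15 May 2047 (5 days later).
From 15 May 2047 to 4 March 2050: 230 + 366 + 365 + 63 = 1024 days (rest of 2047, 2048, 2049, to 4 March 2050 in 2050).
1024 ÷ 7 = 146 full weeks with remainder 2, so 146 more Wednesdays after the first → 147.

147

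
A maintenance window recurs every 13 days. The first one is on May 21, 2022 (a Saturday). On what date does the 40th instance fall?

The 40th occurrence is 39 intervals after the first: 39 × 13 = 507 days after May 21, 2022.
May has 31 days — 10 days to the end of May leaves 497.
From end of May to end of 2022 is 214 days (283 left).
January has 31 days (252 left).
February has 28 days (224 left).
March has 31 days (193 left).
April has 30 days (163 left).
May has 31 days (132 left).
June has 30 days (102 left).
July has 31 days (71 left).
August has 31 days (40 left).
September has 30 days (10 left).
10 days into October → October 10, 2023.

October 10, 2023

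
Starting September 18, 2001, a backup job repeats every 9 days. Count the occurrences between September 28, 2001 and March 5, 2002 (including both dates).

17

Occurrences land 9·i days after September 18, 2001 for i = 0, 1, 2, …
September 28, 2001 is 10 days after the start; 10 ÷ 9 = 1 remainder 1; since the remainder is 1, round up to i = 2. First occurrence in the window: #3 on October 6, 2001 (2×9 = 18 days in).
March 5, 2002 is 168 days after the start; 168 ÷ 9 = 18 remainder 6. Last occurrence in the window: #19 on February 27, 2002.
Occurrences #3 through #19: 17 in total.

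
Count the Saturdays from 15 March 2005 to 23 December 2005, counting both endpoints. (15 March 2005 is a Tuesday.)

40

15 March 2005 is a Tuesday; the first Saturday on or after it is 19 March 2005 (4 days later).
From 19 March 2005 to 23 December 2005: 12 + 30 + 31 + 30 + 31 + 31 + 30 + 31 + 30 + 23 = 279 days (rest of March, April, May, June, July, August, September, October, November, December).
279 ÷ 7 = 39 full weeks with remainder 6, so 39 more Saturdays after the first → 40.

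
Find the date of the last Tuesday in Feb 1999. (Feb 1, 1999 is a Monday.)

Feb 23, 1999

Feb 1999 begins on a Monday, so the first Tuesday is Feb 2 (1 day later).
Feb 1999 has 28 days. Adding weeks: 2, 9, 16, 23 — the last one ≤ 28 is the 23rd.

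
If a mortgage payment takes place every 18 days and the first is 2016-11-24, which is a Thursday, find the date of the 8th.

2017-03-30

The 8th occurrence is 7 intervals after the first: 7 × 18 = 126 days after 2016-11-24.
November has 30 days — 6 days to the end of November leaves 120.
December has 31 days (89 left).
January has 31 days (58 left).
February has 28 days (30 left).
30 days into March → 2017-03-30.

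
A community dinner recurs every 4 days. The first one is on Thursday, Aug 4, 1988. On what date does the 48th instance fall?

The 48th occurrence is 47 intervals after the first: 47 × 4 = 188 days after Aug 4, 1988.
Aug has 31 days — 27 days to the end of Aug leaves 161.
Sep has 30 days (131 left).
Oct has 31 days (100 left).
Nov has 30 days (70 left).
Dec has 31 days (39 left).
Jan has 31 days (8 left).
8 days into Feb → Feb 8, 1989.

Feb 8, 1989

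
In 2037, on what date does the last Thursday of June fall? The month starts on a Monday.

June 25, 2037

June 2037 begins on a Monday, so the first Thursday is June 4 (3 days later).
June 2037 has 30 days. Adding weeks: 4, 11, 18, 25 — the last one ≤ 30 is the 25th.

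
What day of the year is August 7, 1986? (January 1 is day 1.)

219

Days in months before August: 31 + 28 + 31 + 30 + 31 + 30 + 31 = 212.
Plus 7 days into August → day 219.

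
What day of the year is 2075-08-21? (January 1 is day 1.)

233

Days in months before August: 31 + 28 + 31 + 30 + 31 + 30 + 31 = 212.
Plus 21 days into August → day 233.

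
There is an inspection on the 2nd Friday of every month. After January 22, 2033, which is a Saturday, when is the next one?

January 2033 starts on a Saturday; its first Friday is the 7th, so the 2nd Friday is the 14th — January 14, 2033.
That is not after January 22, 2033, so look at February 2033.
February 2033 starts on a Tuesday; its first Friday is the 4th, so the 2nd Friday is the 11th — February 11, 2033.

February 11, 2033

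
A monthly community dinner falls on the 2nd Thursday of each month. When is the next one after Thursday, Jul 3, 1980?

Jul 10, 1980

Jul 1980 starts on a Tuesday; its first Thursday is the 3rd, so the 2nd Thursday is the 10th — Jul 10, 1980.
Jul 10, 1980 is after Jul 3, 1980, so that is the next one.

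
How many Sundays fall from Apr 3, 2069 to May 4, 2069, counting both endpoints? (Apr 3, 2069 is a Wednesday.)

4

Apr 3, 2069 is a Wednesday; the first Sunday on or after it is Apr 7, 2069 (4 days later).
From Apr 7, 2069 to May 4, 2069: 23 + 4 = 27 days (rest of Apr, May).
27 ÷ 7 = 3 full weeks with remainder 6, so 3 more Sundays after the first → 4.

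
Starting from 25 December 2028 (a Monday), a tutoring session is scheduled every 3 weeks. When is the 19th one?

The 19th occurrence is 18 intervals after the first: 18 × 21 = 378 days after 25 December 2028.
December has 31 days — 6 days to the end of December leaves 372.
January has 31 days (341 left).
February has 28 days (313 left).
March has 31 days (282 left).
April has 30 days (252 left).
May has 31 days (221 left).
June has 30 days (191 left).
July has 31 days (160 left).
August has 31 days (129 left).
September has 30 days (99 left).
October has 31 days (68 left).
November has 30 days (38 left).
December has 31 days (7 left).
7 days into January → 7 January 2030.

7 January 2030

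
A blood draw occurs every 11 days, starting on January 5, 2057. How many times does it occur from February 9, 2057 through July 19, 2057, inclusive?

14

Occurrences land 11·i days after January 5, 2057 for i = 0, 1, 2, …
February 9, 2057 is 35 days after the start; 35 ÷ 11 = 3 remainder 2; since the remainder is 2, round up to i = 4. First occurrence in the window: #5 on February 18, 2057 (4×11 = 44 days in).
July 19, 2057 is 195 days after the start; 195 ÷ 11 = 17 remainder 8. Last occurrence in the window: #18 on July 11, 2057.
Occurrences #5 through #18: 14 in total.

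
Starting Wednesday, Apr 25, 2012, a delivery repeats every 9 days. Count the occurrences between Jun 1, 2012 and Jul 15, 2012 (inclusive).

Occurrences land 9·i days after Apr 25, 2012 for i = 0, 1, 2, …
Jun 1, 2012 is 37 days after the start; 37 ÷ 9 = 4 remainder 1; since the remainder is 1, round up to i = 5. First occurrence in the window: #6 on Jun 9, 2012 (5×9 = 45 days in).
Jul 15, 2012 is 81 days after the start; 81 ÷ 9 = 9 remainder 0. Last occurrence in the window: #10 on Jul 15, 2012.
Occurrences #6 through #10: 5 in total.

5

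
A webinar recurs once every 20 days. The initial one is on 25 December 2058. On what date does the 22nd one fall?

The 22nd occurrence is 21 intervals after the first: 21 × 20 = 420 days after 25 December 2058.
December has 31 days — 6 days to the end of December leaves 414.
2059 has 365 days (49 left).
January has 31 days (18 left).
18 days into February → 18 February 2060.

18 February 2060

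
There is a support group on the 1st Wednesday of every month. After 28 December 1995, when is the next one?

3 January 1996

December 1995 starts on a Friday, so its 1st Wednesday is 6 December 1995 (5 days in).
That is not after 28 December 1995, so look at January 1996.
January 1996 starts on a Monday, so its 1st Wednesday is 3 January 1996 (2 days in).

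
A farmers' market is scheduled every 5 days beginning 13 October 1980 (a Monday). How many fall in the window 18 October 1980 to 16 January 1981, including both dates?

Occurrences land 5·i days after 13 October 1980 for i = 0, 1, 2, …
18 October 1980 is 5 days after the start; 5 ÷ 5 = 1 remainder 0. First occurrence in the window: #2 on 18 October 1980 (1×5 = 5 days in).
16 January 1981 is 95 days after the start; 95 ÷ 5 = 19 remainder 0. Last occurrence in the window: #20 on 16 January 1981.
Occurrences #2 through #20: 19 in total.

19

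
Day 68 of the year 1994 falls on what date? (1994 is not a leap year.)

January has 31 days (68 − 31 = 37 remain).
February has 28 days (37 − 28 = 9 remain).
9 into March → March 9.

9 March 1994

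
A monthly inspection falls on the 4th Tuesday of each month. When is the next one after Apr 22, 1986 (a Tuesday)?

May 27, 1986

Apr 1986 starts on a Tuesday; its first Tuesday is the 1st, so the 4th Tuesday is the 22nd — Apr 22, 1986.
That is not after Apr 22, 1986, so look at May 1986.
May 1986 starts on a Thursday; its first Tuesday is the 6th, so the 4th Tuesday is the 27th — May 27, 1986.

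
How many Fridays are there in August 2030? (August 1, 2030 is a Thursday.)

5

August 1, 2030 is a Thursday; the first Friday on or after it is August 2, 2030 (1 day later).
From August 2, 2030 to August 31, 2030 is 31 − 2 = 29 days.
29 ÷ 7 = 4 full weeks with remainder 1, so 4 more Fridays after the first → 5.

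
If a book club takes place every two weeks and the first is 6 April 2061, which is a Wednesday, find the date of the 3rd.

The 3rd occurrence is 2 intervals after the first: 2 × 14 = 28 days after 6 April 2061.
April has 30 days — 24 days to the end of April leaves 4.
4 days into May → 4 May 2061.

4 May 2061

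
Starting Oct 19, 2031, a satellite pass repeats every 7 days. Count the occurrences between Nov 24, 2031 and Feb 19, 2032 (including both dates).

12

Occurrences land 7·i days after Oct 19, 2031 for i = 0, 1, 2, …
Nov 24, 2031 is 36 days after the start; 36 ÷ 7 = 5 remainder 1; since the remainder is 1, round up to i = 6. First occurrence in the window: #7 on Nov 30, 2031 (6×7 = 42 days in).
Feb 19, 2032 is 123 days after the start; 123 ÷ 7 = 17 remainder 4. Last occurrence in the window: #18 on Feb 15, 2032.
Occurrences #7 through #18: 12 in total.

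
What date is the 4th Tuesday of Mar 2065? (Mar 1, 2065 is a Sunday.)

Mar 2065 begins on a Sunday, so the first Tuesday is Mar 3 (2 days later).
The 4th Tuesday is 3 weeks later: 3 + 21 = 24.

Mar 24, 2065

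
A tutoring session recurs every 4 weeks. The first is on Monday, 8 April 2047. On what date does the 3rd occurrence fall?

3 June 2047

The 3rd occurrence is 2 intervals after the first: 2 × 28 = 56 days after 8 April 2047.
April has 30 days — 22 days to the end of April leaves 34.
May has 31 days (3 left).
3 days into June → 3 June 2047.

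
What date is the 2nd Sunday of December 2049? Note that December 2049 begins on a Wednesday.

December 2049 begins on a Wednesday, so the first Sunday is December 5 (4 days later).
The 2nd Sunday is 1 weeks later: 5 + 7 = 12.

12 December 2049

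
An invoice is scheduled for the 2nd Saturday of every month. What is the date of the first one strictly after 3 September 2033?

September 2033 starts on a Thursday; its first Saturday is the 3rd, so the 2nd Saturday is the 10th — 10 September 2033.
10 September 2033 is after 3 September 2033, so that is the next one.

10 September 2033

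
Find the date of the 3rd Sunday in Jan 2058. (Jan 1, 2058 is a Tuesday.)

Jan 2058 begins on a Tuesday, so the first Sunday is Jan 6 (5 days later).
The 3rd Sunday is 2 weeks later: 6 + 14 = 20.

Jan 20, 2058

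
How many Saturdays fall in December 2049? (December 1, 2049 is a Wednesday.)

4

December 1, 2049 is a Wednesday; the first Saturday on or after it is December 4, 2049 (3 days later).
From December 4, 2049 to December 31, 2049 is 31 − 4 = 27 days.
27 ÷ 7 = 3 full weeks with remainder 6, so 3 more Saturdays after the first → 4.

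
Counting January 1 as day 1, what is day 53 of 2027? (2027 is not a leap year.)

Jan has 31 days (53 − 31 = 22 remain).
22 into Feb → Feb 22.

Feb 22, 2027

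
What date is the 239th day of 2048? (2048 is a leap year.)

January has 31 days (239 − 31 = 208 remain).
February has 29 days (208 − 29 = 179 remain).
March has 31 days (179 − 31 = 148 remain).
April has 30 days (148 − 30 = 118 remain).
May has 31 days (118 − 31 = 87 remain).
June has 30 days (87 − 30 = 57 remain).
July has 31 days (57 − 31 = 26 remain).
26 into August → August 26.

August 26, 2048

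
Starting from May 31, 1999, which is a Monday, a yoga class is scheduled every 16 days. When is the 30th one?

The 30th occurrence is 29 intervals after the first: 29 × 16 = 464 days after May 31, 1999.
May has 31 days — 0 days to the end of May leaves 464.
From end of May to end of 1999 is 214 days (250 left).
January has 31 days (219 left).
February has 29 days (190 left).
March has 31 days (159 left).
April has 30 days (129 left).
May has 31 days (98 left).
June has 30 days (68 left).
July has 31 days (37 left).
August has 31 days (6 left).
6 days into September → September 6, 2000.

September 6, 2000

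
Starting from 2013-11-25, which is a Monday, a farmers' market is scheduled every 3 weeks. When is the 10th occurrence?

2014-06-02

The 10th occurrence is 9 intervals after the first: 9 × 21 = 189 days after 2013-11-25.
November has 30 days — 5 days to the end of November leaves 184.
December has 31 days (153 left).
January has 31 days (122 left).
February has 28 days (94 left).
March has 31 days (63 left).
April has 30 days (33 left).
May has 31 days (2 left).
2 days into June → 2014-06-02.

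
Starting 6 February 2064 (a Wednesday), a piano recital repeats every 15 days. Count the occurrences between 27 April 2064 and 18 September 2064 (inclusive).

Occurrences land 15·i days after 6 February 2064 for i = 0, 1, 2, …
27 April 2064 is 81 days after the start; 81 ÷ 15 = 5 remainder 6; since the remainder is 6, round up to i = 6. First occurrence in the window: #7 on 6 May 2064 (6×15 = 90 days in).
18 September 2064 is 225 days after the start; 225 ÷ 15 = 15 remainder 0. Last occurrence in the window: #16 on 18 September 2064.
Occurrences #7 through #16: 10 in total.

10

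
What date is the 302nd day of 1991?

January has 31 days (302 − 31 = 271 remain).
February has 28 days (271 − 28 = 243 remain).
March has 31 days (243 − 31 = 212 remain).
April has 30 days (212 − 30 = 182 remain).
May has 31 days (182 − 31 = 151 remain).
June has 30 days (151 − 30 = 121 remain).
July has 31 days (121 − 31 = 90 remain).
August has 31 days (90 − 31 = 59 remain).
September has 30 days (59 − 30 = 29 remain).
29 into October → October 29.

October 29, 1991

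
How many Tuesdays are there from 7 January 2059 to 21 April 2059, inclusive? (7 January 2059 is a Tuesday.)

7 January 2059 is a Tuesday; the first Tuesday on or after it is 7 January 2059.
From 7 January 2059 to 21 April 2059: 24 + 28 + 31 + 21 = 104 days (rest of January, February, March, April).
104 ÷ 7 = 14 full weeks with remainder 6, so 14 more Tuesdays after the first → 15.

15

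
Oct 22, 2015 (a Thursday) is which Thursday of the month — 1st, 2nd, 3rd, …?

Day 22 falls in week ⌈22/7⌉ of the month.
Days 1–7 hold the 1st Thursday, 8–14 the 2nd, 15–21 the 3rd, 22–28 the 4th, 29–31 the 5th.
22 is in the range for the 4th.

4th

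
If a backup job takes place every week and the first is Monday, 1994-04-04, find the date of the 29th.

1994-10-17

The 29th occurrence is 28 intervals after the first: 28 × 7 = 196 days after 1994-04-04.
April has 30 days — 26 days to the end of April leaves 170.
May has 31 days (139 left).
June has 30 days (109 left).
July has 31 days (78 left).
August has 31 days (47 left).
September has 30 days (17 left).
17 days into October → 1994-10-17.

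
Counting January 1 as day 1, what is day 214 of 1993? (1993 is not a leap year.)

1993-08-02

January has 31 days (214 − 31 = 183 remain).
February has 28 days (183 − 28 = 155 remain).
March has 31 days (155 − 31 = 124 remain).
April has 30 days (124 − 30 = 94 remain).
May has 31 days (94 − 31 = 63 remain).
June has 30 days (63 − 30 = 33 remain).
July has 31 days (33 − 31 = 2 remain).
2 into August → August 2.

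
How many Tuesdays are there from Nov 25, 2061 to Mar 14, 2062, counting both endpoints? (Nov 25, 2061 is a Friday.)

16

Nov 25, 2061 is a Friday; the first Tuesday on or after it is Nov 29, 2061 (4 days later).
From Nov 29, 2061 to Mar 14, 2062: 1 + 31 + 31 + 28 + 14 = 105 days (rest of Nov, Dec, Jan, Feb, Mar).
105 ÷ 7 = 15 full weeks with remainder 0, so 15 more Tuesdays after the first → 16.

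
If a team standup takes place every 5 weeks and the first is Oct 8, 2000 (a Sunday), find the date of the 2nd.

The 2nd occurrence is 1 interval after the first: 1 × 35 = 35 days after Oct 8, 2000.
Oct has 31 days — 23 days to the end of Oct leaves 12.
12 days into Nov → Nov 12, 2000.

Nov 12, 2000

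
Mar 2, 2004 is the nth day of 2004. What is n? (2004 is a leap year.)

62

Days in months before Mar: 31 + 29 = 60.
Plus 2 days into Mar → day 62.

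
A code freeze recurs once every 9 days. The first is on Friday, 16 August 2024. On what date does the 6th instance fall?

30 September 2024

The 6th occurrence is 5 intervals after the first: 5 × 9 = 45 days after 16 August 2024.
August has 31 days — 15 days to the end of August leaves 30.
30 days into September → 30 September 2024.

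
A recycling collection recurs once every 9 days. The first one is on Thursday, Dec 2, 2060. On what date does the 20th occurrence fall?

May 22, 2061

The 20th occurrence is 19 intervals after the first: 19 × 9 = 171 days after Dec 2, 2060.
Dec has 31 days — 29 days to the end of Dec leaves 142.
Jan has 31 days (111 left).
Feb has 28 days (83 left).
Mar has 31 days (52 left).
Apr has 30 days (22 left).
22 days into May → May 22, 2061.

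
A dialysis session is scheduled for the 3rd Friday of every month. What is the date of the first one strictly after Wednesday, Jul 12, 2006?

Jul 21, 2006

Jul 2006 starts on a Saturday; its first Friday is the 7th, so the 3rd Friday is the 21st — Jul 21, 2006.
Jul 21, 2006 is after Jul 12, 2006, so that is the next one.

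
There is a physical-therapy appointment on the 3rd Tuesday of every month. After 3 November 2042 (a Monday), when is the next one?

November 2042 starts on a Saturday; its first Tuesday is the 4th, so the 3rd Tuesday is the 18th — 18 November 2042.
18 November 2042 is after 3 November 2042, so that is the next one.

18 November 2042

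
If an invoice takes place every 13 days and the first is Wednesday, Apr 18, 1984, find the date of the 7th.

Jul 5, 1984

The 7th occurrence is 6 intervals after the first: 6 × 13 = 78 days after Apr 18, 1984.
Apr has 30 days — 12 days to the end of Apr leaves 66.
May has 31 days (35 left).
Jun has 30 days (5 left).
5 days into Jul → Jul 5, 1984.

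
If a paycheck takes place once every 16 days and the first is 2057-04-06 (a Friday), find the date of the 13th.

2057-10-15

The 13th occurrence is 12 intervals after the first: 12 × 16 = 192 days after 2057-04-06.
April has 30 days — 24 days to the end of April leaves 168.
May has 31 days (137 left).
June has 30 days (107 left).
July has 31 days (76 left).
August has 31 days (45 left).
September has 30 days (15 left).
15 days into October → 2057-10-15.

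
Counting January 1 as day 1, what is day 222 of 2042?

Aug 10, 2042

Jan has 31 days (222 − 31 = 191 remain).
Feb has 28 days (191 − 28 = 163 remain).
Mar has 31 days (163 − 31 = 132 remain).
Apr has 30 days (132 − 30 = 102 remain).
May has 31 days (102 − 31 = 71 remain).
Jun has 30 days (71 − 30 = 41 remain).
Jul has 31 days (41 − 31 = 10 remain).
10 into Aug → Aug 10.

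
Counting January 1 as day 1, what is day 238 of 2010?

January has 31 days (238 − 31 = 207 remain).
February has 28 days (207 − 28 = 179 remain).
March has 31 days (179 − 31 = 148 remain).
April has 30 days (148 − 30 = 118 remain).
May has 31 days (118 − 31 = 87 remain).
June has 30 days (87 − 30 = 57 remain).
July has 31 days (57 − 31 = 26 remain).
26 into August → August 26.

26 August 2010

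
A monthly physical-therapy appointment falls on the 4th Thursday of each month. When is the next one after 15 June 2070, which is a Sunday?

June 2070 starts on a Sunday; its first Thursday is the 5th, so the 4th Thursday is the 26th — 26 June 2070.
26 June 2070 is after 15 June 2070, so that is the next one.

26 June 2070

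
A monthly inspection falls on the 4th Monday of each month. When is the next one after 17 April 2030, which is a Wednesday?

April 2030 starts on a Monday; its first Monday is the 1st, so the 4th Monday is the 22nd — 22 April 2030.
22 April 2030 is after 17 April 2030, so that is the next one.

22 April 2030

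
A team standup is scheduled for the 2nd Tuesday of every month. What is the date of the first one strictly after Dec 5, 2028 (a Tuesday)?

Dec 12, 2028

Dec 2028 starts on a Friday; its first Tuesday is the 5th, so the 2nd Tuesday is the 12th — Dec 12, 2028.
Dec 12, 2028 is after Dec 5, 2028, so that is the next one.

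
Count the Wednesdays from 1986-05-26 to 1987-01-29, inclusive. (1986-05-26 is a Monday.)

36

1986-05-26 is a Monday; the first Wednesday on or after it is 1986-05-28 (2 days later).
From 1986-05-28 to 1987-01-29: 3 + 30 + 31 + 31 + 30 + 31 + 30 + 31 + 29 = 246 days (rest of May, June, July, August, September, October, November, December, January).
246 ÷ 7 = 35 full weeks with remainder 1, so 35 more Wednesdays after the first → 36.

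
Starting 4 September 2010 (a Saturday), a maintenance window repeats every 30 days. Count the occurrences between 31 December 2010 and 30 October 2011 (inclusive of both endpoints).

11

Occurrences land 30·i days after 4 September 2010 for i = 0, 1, 2, …
31 December 2010 is 118 days after the start; 118 ÷ 30 = 3 remainder 28; since the remainder is 28, round up to i = 4. First occurrence in the window: #5 on 2 January 2011 (4×30 = 120 days in).
30 October 2011 is 421 days after the start; 421 ÷ 30 = 14 remainder 1. Last occurrence in the window: #15 on 29 October 2011.
Occurrences #5 through #15: 11 in total.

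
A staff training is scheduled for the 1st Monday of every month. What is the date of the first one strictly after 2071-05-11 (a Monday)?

2071-06-01

May 2071 starts on a Friday, so its 1st Monday is 2071-05-04 (3 days in).
That is not after 2071-05-11, so look at June 2071.
June 2071 starts on a Monday, so its 1st Monday is 2071-06-01.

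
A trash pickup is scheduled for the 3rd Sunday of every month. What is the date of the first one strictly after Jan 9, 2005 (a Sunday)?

Jan 16, 2005

Jan 2005 starts on a Saturday; its first Sunday is the 2nd, so the 3rd Sunday is the 16th — Jan 16, 2005.
Jan 16, 2005 is after Jan 9, 2005, so that is the next one.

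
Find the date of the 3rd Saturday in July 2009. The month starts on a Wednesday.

2009-07-18

July 2009 begins on a Wednesday, so the first Saturday is July 4 (3 days later).
The 3rd Saturday is 2 weeks later: 4 + 14 = 18.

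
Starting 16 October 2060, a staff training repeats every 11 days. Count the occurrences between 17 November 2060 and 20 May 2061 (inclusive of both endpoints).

17

Occurrences land 11·i days after 16 October 2060 for i = 0, 1, 2, …
17 November 2060 is 32 days after the start; 32 ÷ 11 = 2 remainder 10; since the remainder is 10, round up to i = 3. First occurrence in the window: #4 on 18 November 2060 (3×11 = 33 days in).
20 May 2061 is 216 days after the start; 216 ÷ 11 = 19 remainder 7. Last occurrence in the window: #20 on 13 May 2061.
Occurrences #4 through #20: 17 in total.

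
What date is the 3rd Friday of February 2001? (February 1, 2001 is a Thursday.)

February 2001 begins on a Thursday, so the first Friday is February 2 (1 day later).
The 3rd Friday is 2 weeks later: 2 + 14 = 16.

February 16, 2001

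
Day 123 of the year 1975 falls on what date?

3 May 1975

January has 31 days (123 − 31 = 92 remain).
February has 28 days (92 − 28 = 64 remain).
March has 31 days (64 − 31 = 33 remain).
April has 30 days (33 − 30 = 3 remain).
3 into May → May 3.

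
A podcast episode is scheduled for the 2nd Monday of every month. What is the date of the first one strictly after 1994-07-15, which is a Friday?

1994-08-08

July 1994 starts on a Friday; its first Monday is the 4th, so the 2nd Monday is the 11th — 1994-07-11.
That is not after 1994-07-15, so look at August 1994.
August 1994 starts on a Monday; its first Monday is the 1st, so the 2nd Monday is the 8th — 1994-08-08.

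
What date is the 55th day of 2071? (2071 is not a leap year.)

February 24, 2071

January has 31 days (55 − 31 = 24 remain).
24 into February → February 24.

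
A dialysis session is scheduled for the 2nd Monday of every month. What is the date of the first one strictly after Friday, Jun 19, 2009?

Jul 13, 2009

Jun 2009 starts on a Monday; its first Monday is the 1st, so the 2nd Monday is the 8th — Jun 8, 2009.
That is not after Jun 19, 2009, so look at Jul 2009.
Jul 2009 starts on a Wednesday; its first Monday is the 6th, so the 2nd Monday is the 13th — Jul 13, 2009.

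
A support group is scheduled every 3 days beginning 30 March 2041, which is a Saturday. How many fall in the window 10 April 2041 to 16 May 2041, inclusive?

Occurrences land 3·i days after 30 March 2041 for i = 0, 1, 2, …
10 April 2041 is 11 days after the start; 11 ÷ 3 = 3 remainder 2; since the remainder is 2, round up to i = 4. First occurrence in the window: #5 on 11 April 2041 (4×3 = 12 days in).
16 May 2041 is 47 days after the start; 47 ÷ 3 = 15 remainder 2. Last occurrence in the window: #16 on 14 May 2041.
Occurrences #5 through #16: 12 in total.

12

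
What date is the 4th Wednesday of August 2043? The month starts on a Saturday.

August 2043 begins on a Saturday, so the first Wednesday is August 5 (4 days later).
The 4th Wednesday is 3 weeks later: 5 + 21 = 26.

26 August 2043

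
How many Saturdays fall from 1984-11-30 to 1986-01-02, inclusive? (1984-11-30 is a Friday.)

1984-11-30 is a Friday; the first Saturday on or after it is 1984-12-01 (1 day later).
From 1984-12-01 to 1986-01-02: 30 + 365 + 2 = 397 days (rest of 1984, 1985, to 1986-01-02 in 1986).
397 ÷ 7 = 56 full weeks with remainder 5, so 56 more Saturdays after the first → 57.

57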